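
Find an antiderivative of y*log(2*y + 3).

Use integration by parts with u = log(2*y + 3), dv = y dy.
Then du = 2/(2*y + 3) dy and v = y**2/2.

y**2*log(2*y + 3)/2 - y**2/4 + 3*y/4 - 9*log(2*y + 3)/8 + C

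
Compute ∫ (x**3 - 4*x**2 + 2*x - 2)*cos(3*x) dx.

x**3*sin(3*x)/3 - 4*x**2*sin(3*x)/3 + x**2*cos(3*x)/3 + 4*x*sin(3*x)/9 - 8*x*cos(3*x)/9 - 10*sin(3*x)/27 + 4*cos(3*x)/27 + C

Use integration by parts with u = x**3 - 4*x**2 + 2*x - 2, dv = cos(3*x) dx, so v = sin(3*x)/3.
Apply parts 3 times (tabular method): alternate signs, differentiate u down to 0, integrate dv up.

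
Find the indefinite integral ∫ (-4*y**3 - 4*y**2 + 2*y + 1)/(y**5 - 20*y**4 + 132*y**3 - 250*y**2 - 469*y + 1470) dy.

25031*log(y - 7)/2592 - 589*log(y - 5)/56 + 137*log(y - 3)/160 + 13*log(y + 2)/2835 + 1553/(72*y - 504) + C

Factor the denominator: (y - 7)**2*(y - 5)*(y - 3)*(y + 2).
Partial-fraction decomposition: 13/(2835*(y + 2)) + 137/(160*(y - 3)) - 589/(56*(y - 5)) + 25031/(2592*(y - 7)) - 1553/(72*(y - 7)**2).
Integrate each term; A/(y−a) gives A·log|y−a|; A/(y−a)² gives −A/(y−a).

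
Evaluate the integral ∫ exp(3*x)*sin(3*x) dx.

exp(3*x)*sin(3*x)/6 - exp(3*x)*cos(3*x)/6 + C

Let I denote the integral. Integrate by parts with u = sin(3*x), dv = exp(3*x) dx, so v = exp(3*x)/3: I = exp(3*x)*sin(3*x)/3 − ∫ exp(3*x)*cos(3*x) dx.
Apply parts again with u = cos(3*x), dv = exp(3*x) dx: ∫ exp(3*x)*cos(3*x) dx = exp(3*x)*cos(3*x)/3 + I. Substituting back brings back I: I = exp(3*x)*sin(3*x)/3 - exp(3*x)*cos(3*x)/3 − I.
Solving for I: (1 + 1)·I equals the remaining terms, so I = (1/2)·(exp(3*x)*sin(3*x)/3 - exp(3*x)*cos(3*x)/3).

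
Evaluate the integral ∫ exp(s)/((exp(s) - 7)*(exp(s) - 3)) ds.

Let u = e^s, du = e^s ds.
The integral becomes ∫ du/((u-7)(u-3)); decompose into partial fractions.

log(exp(s) - 7)/4 - log(exp(s) - 3)/4 + C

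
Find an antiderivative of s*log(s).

Use integration by parts with u = log(s), dv = s ds.
Then du = 1/s ds and v = s**2/2.

s**2*log(s)/2 - s**2/4 + C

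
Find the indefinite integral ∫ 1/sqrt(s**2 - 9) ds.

Substitute s = 3·sec(θ), so ds = 3·sec(θ)*tan(θ) dθ and the radical becomes sqrt(s**2 - 9) = 3·tan(θ) by the Pythagorean identity.
Integrate the resulting trig expression in θ, then back-substitute sec(θ) = s/3, tan(θ) = sqrt(s**2 - 9)/3 (absorbing any constant into C).

log(s + sqrt(s**2 - 9)) + C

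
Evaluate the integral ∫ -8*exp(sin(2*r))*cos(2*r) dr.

-4*exp(sin(2*r)) + C

Let u = sin(2*r), so du = (2*cos(2*r)) dr.
Rewriting, the integral becomes -4·∫ e^u du = -4·e^u.
Substituting back, u = sin(2*r).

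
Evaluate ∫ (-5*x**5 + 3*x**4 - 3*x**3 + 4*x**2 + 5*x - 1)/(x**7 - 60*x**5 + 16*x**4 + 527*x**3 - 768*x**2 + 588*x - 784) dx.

-77631*log(x - 7)/192500 + 6647*log(x - 2)/40500 - 2041*log(x + 4)/6732 + 30809*log(x + 7)/56700 - 11*log(x**2 + 1)/21250 + 71*atan(x)/21250 - 37/(450*x - 900) + C

Factor the denominator: (x - 7)*(x - 2)**2*(x + 4)*(x + 7)*(x**2 + 1).
Partial-fraction decomposition: -(22*x - 71)/(21250*(x**2 + 1)) + 30809/(56700*(x + 7)) - 2041/(6732*(x + 4)) + 6647/(40500*(x - 2)) + 37/(450*(x - 2)**2) - 77631/(192500*(x - 7)).
Integrate each term; A/(x−a) gives A·log|x−a|; the (Bx+D)/(x²+p²) term gives a log and an atan.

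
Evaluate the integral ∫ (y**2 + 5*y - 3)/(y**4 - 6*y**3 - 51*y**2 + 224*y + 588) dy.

49*log(y - 7)/1521 - log(y + 2)/36 - 3*log(y + 6)/676 - 9/(13*y - 91) + C

Factor the denominator: (y - 7)**2*(y + 2)*(y + 6).
Partial-fraction decomposition: -3/(676*(y + 6)) - 1/(36*(y + 2)) + 49/(1521*(y - 7)) + 9/(13*(y - 7)**2).
Integrate each term; A/(y−a) gives A·log|y−a|; A/(y−a)² gives −A/(y−a).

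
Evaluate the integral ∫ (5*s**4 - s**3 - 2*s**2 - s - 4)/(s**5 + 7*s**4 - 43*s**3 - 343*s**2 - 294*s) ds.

2*log(s)/147 + 11553*log(s - 7)/10192 + log(s + 1)/240 - 3313*log(s + 6)/195 + 12253*log(s + 7)/588 + C

Factor the denominator: s*(s - 7)*(s + 1)*(s + 6)*(s + 7).
Partial-fraction decomposition: 12253/(588*(s + 7)) - 3313/(195*(s + 6)) + 1/(240*(s + 1)) + 11553/(10192*(s - 7)) + 2/(147*s).
Integrate each term: A/(s−a) contributes A·log|s−a|.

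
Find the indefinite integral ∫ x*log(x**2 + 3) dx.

Let u = x**2 + 3, so du = (2*x) dx.
The integral becomes (1/2)·∫ log(u) du; integrate by parts with u′=log(u), dv′=du.

x**2*log(x**2 + 3)/2 - x**2/2 + 3*log(x**2 + 3)/2 + C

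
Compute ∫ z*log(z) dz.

Use integration by parts with u = log(z), dv = z dz.
Then du = 1/z dz and v = z**2/2.

z**2*log(z)/2 - z**2/4 + C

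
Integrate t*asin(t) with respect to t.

Use integration by parts with u = arcsin(t), dv = t dt.
Then du = 1/sqrt(-t**2 + 1) dt.

t**2*asin(t)/2 + t*sqrt(-t**2 + 1)/4 - asin(t)/4 + C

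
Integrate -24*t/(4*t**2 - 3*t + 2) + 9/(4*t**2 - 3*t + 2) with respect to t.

-3*log(4*t**2 - 3*t + 2) + C

Let u = 4*t**2 - 3*t + 2, so du = (8*t - 3) dt.
Rewriting, the integral becomes -3·∫ 1/u du = -3·log(u).
Substituting back, u = 4*t**2 - 3*t + 2.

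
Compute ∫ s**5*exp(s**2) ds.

(s**4 - 2*s**2 + 2)*exp(s**2)/2 + C

Let u = s², du = 2s ds; rewrite as (1/2)∫ u^2·exp(1u) du.
Now integrate by parts 2 times.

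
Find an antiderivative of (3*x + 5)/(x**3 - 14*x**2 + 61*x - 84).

Factor the denominator: (x - 7)*(x - 4)*(x - 3).
Partial-fraction decomposition: 7/(2*(x - 3)) - 17/(3*(x - 4)) + 13/(6*(x - 7)).
Integrate each term: A/(x−a) contributes A·log|x−a|.

13*log(x - 7)/6 - 17*log(x - 4)/3 + 7*log(x - 3)/2 + C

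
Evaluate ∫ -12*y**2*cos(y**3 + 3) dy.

-4*sin(y**3 + 3) + C

Let u = y**3 + 3, so du = (3*y**2) dy.
Rewriting, the integral becomes -4·∫ cos(u) du = -4·sin(u).
Substituting back, u = y**3 + 3.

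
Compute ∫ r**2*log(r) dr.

Use integration by parts with u = log(r), dv = r**2 dr.
Then du = 1/r dr and v = r**3/3.

r**3*log(r)/3 - r**3/9 + C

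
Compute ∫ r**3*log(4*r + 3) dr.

r**4*log(4*r + 3)/4 - r**4/16 + r**3/16 - 9*r**2/128 + 27*r/256 - 81*log(4*r + 3)/1024 + C

Use integration by parts with u = log(4*r + 3), dv = r**3 dr.
Then du = 4/(4*r + 3) dr and v = r**4/4.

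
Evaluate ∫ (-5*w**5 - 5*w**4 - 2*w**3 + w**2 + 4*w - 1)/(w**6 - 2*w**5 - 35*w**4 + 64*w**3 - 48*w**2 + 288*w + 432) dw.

Factor the denominator: (w - 6)*(w - 3)*(w + 1)*(w + 6)*(w**2 + 4).
Partial-fraction decomposition: -17*(18*w + 67)/(2600*(w**2 + 4)) - 32843/(21600*(w + 6)) - 1/(350*(w + 1)) + 827/(702*(w - 3)) - 45733/(10080*(w - 6)).
Integrate each term; A/(w−a) gives A·log|w−a|; the (Bw+D)/(w²+p²) term gives a log and an atan.

-45733*log(w - 6)/10080 + 827*log(w - 3)/702 - log(w + 1)/350 - 32843*log(w + 6)/21600 - 153*log(w**2 + 4)/2600 - 1139*atan(w/2)/5200 + C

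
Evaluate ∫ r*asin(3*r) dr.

r**2*asin(3*r)/2 + r*sqrt(-9*r**2 + 1)/12 - asin(3*r)/36 + C

Use integration by parts with u = arcsin(3*r), dv = r dr.
Then du = 3/sqrt(-9*r**2 + 1) dr.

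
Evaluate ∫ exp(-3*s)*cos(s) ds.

Let I denote the integral. Integrate by parts with u = cos(s), dv = exp(-3*s) ds, so v = -exp(-3*s)/3: I = -exp(-3*s)*cos(s)/3 − (1/3)·∫ exp(-3*s)*sin(s) ds.
Apply parts again with u = sin(s), dv = exp(-3*s) ds: ∫ exp(-3*s)*sin(s) ds = -exp(-3*s)*sin(s)/3 + (1/3)·I. Substituting back brings back I: I = exp(-3*s)*sin(s)/9 - exp(-3*s)*cos(s)/3 − (1/9)·I.
Solving for I: (1 + 1/9)·I equals the remaining terms, so I = (9/10)·(exp(-3*s)*sin(s)/9 - exp(-3*s)*cos(s)/3).

exp(-3*s)*sin(s)/10 - 3*exp(-3*s)*cos(s)/10 + C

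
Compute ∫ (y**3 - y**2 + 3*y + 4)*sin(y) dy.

Use integration by parts with u = y**3 - y**2 + 3*y + 4, dv = sin(y) dy, so v = -cos(y).
Apply parts 3 times (tabular method): alternate signs, differentiate u down to 0, integrate dv up.

-y**3*cos(y) + 3*y**2*sin(y) + y**2*cos(y) - 2*y*sin(y) + 3*y*cos(y) - 3*sin(y) - 6*cos(y) + C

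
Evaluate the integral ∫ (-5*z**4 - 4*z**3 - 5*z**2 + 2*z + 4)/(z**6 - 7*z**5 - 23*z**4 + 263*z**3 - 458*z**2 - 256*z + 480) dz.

-467*log(z - 5)/33 + 15736*log(z - 4)/1125 + log(z - 1)/63 - log(z + 1)/375 + 1451*log(z + 6)/9625 - 802/(75*z - 300) + C

Factor the denominator: (z - 5)*(z - 4)**2*(z - 1)*(z + 1)*(z + 6).
Partial-fraction decomposition: 1451/(9625*(z + 6)) - 1/(375*(z + 1)) + 1/(63*(z - 1)) + 15736/(1125*(z - 4)) + 802/(75*(z - 4)**2) - 467/(33*(z - 5)).
Integrate each term; A/(z−a) gives A·log|z−a|; A/(z−a)² gives −A/(z−a).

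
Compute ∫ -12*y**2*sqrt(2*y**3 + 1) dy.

Let u = 2*y**3 + 1, so du = (6*y**2) dy.
Rewriting, the integral becomes -2·∫ √u du = -2·(2/3)u^(3/2).
Substituting back, u = 2*y**3 + 1.

-4*(2*y**3 + 1)**(3/2)/3 + C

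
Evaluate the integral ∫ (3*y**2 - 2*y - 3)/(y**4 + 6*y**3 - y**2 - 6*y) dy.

log(y)/2 - log(y - 1)/7 + log(y + 1)/5 - 39*log(y + 6)/70 + C

Factor the denominator: y*(y - 1)*(y + 1)*(y + 6).
Partial-fraction decomposition: -39/(70*(y + 6)) + 1/(5*(y + 1)) - 1/(7*(y - 1)) + 1/(2*y).
Integrate each term: A/(y−a) contributes A·log|y−a|.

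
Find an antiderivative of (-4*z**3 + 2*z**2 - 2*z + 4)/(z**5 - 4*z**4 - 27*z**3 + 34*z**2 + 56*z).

log(z)/14 - 321*log(z - 7)/770 + 2*log(z - 2)/15 - log(z + 1)/6 + 25*log(z + 4)/66 + C

Factor the denominator: z*(z - 7)*(z - 2)*(z + 1)*(z + 4).
Partial-fraction decomposition: 25/(66*(z + 4)) - 1/(6*(z + 1)) + 2/(15*(z - 2)) - 321/(770*(z - 7)) + 1/(14*z).
Integrate each term: A/(z−a) contributes A·log|z−a|.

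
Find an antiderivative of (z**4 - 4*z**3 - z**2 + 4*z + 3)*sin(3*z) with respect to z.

Use integration by parts with u = z**4 - 4*z**3 - z**2 + 4*z + 3, dv = sin(3*z) dz, so v = -cos(3*z)/3.
Apply parts 4 times (tabular method): alternate signs, differentiate u down to 0, integrate dv up.

-z**4*cos(3*z)/3 + 4*z**3*sin(3*z)/9 + 4*z**3*cos(3*z)/3 - 4*z**2*sin(3*z)/3 + 7*z**2*cos(3*z)/9 - 14*z*sin(3*z)/27 - 20*z*cos(3*z)/9 + 20*sin(3*z)/27 - 95*cos(3*z)/81 + C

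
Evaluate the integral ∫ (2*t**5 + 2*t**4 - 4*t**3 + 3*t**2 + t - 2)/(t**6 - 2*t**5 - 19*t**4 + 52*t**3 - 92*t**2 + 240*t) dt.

-log(t)/120 + 1177*log(t - 4)/360 - 71*log(t - 3)/39 + 554*log(t + 5)/1305 + 1017*log(t**2 + 4)/15080 + 1909*atan(t/2)/7540 + C

Factor the denominator: t*(t - 4)*(t - 3)*(t + 5)*(t**2 + 4).
Partial-fraction decomposition: (1017*t + 3818)/(7540*(t**2 + 4)) + 554/(1305*(t + 5)) - 71/(39*(t - 3)) + 1177/(360*(t - 4)) - 1/(120*t).
Integrate each term; A/(t−a) gives A·log|t−a|; the (Bt+D)/(t²+p²) term gives a log and an atan.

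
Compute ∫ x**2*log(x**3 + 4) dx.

x**3*log(x**3 + 4)/3 - x**3/3 + 4*log(x**3 + 4)/3 + C

Let u = x**3 + 4, so du = (3*x**2) dx.
The integral becomes (1/3)·∫ log(u) du; integrate by parts with u′=log(u), dv′=du.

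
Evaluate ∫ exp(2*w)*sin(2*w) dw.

Let I denote the integral. Integrate by parts with u = sin(2*w), dv = exp(2*w) dw, so v = exp(2*w)/2: I = exp(2*w)*sin(2*w)/2 − ∫ exp(2*w)*cos(2*w) dw.
Apply parts again with u = cos(2*w), dv = exp(2*w) dw: ∫ exp(2*w)*cos(2*w) dw = exp(2*w)*cos(2*w)/2 + I. Substituting back brings back I: I = exp(2*w)*sin(2*w)/2 - exp(2*w)*cos(2*w)/2 − I.
Solving for I: (1 + 1)·I equals the remaining terms, so I = (1/2)·(exp(2*w)*sin(2*w)/2 - exp(2*w)*cos(2*w)/2).

exp(2*w)*sin(2*w)/4 - exp(2*w)*cos(2*w)/4 + C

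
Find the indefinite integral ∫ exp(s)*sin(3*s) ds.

exp(s)*sin(3*s)/10 - 3*exp(s)*cos(3*s)/10 + C

Let I denote the integral. Integrate by parts with u = sin(3*s), dv = exp(s) ds, so v = exp(s): I = exp(s)*sin(3*s) − 3·∫ exp(s)*cos(3*s) ds.
Apply parts again with u = cos(3*s), dv = exp(s) ds: ∫ exp(s)*cos(3*s) ds = exp(s)*cos(3*s) + 3·I. Substituting back brings back I: I = exp(s)*sin(3*s) - 3*exp(s)*cos(3*s) − 9·I.
Solving for I: (1 + 9)·I equals the remaining terms, so I = (1/10)·(exp(s)*sin(3*s) - 3*exp(s)*cos(3*s)).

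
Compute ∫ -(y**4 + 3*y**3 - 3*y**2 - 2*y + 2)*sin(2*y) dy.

Use integration by parts with u = y**4 + 3*y**3 - 3*y**2 - 2*y + 2, dv = -sin(2*y) dy, so v = cos(2*y)/2.
Apply parts 4 times (tabular method): alternate signs, differentiate u down to 0, integrate dv up.

y**4*cos(2*y)/2 - y**3*sin(2*y) + 3*y**3*cos(2*y)/2 - 9*y**2*sin(2*y)/4 - 3*y**2*cos(2*y) + 3*y*sin(2*y) - 13*y*cos(2*y)/4 + 13*sin(2*y)/8 + 5*cos(2*y)/2 + C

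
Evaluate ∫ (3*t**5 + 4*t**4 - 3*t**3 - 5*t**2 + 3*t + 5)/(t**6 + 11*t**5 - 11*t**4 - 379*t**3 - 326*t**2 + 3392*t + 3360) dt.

2727193*log(t - 4)/4900500 + log(t + 1)/3000 + 6635*log(t + 5)/648 - 17689*log(t + 6)/500 + 40049*log(t + 7)/1452 - 3841/(4950*t - 19800) + C

Factor the denominator: (t - 4)**2*(t + 1)*(t + 5)*(t + 6)*(t + 7).
Partial-fraction decomposition: 40049/(1452*(t + 7)) - 17689/(500*(t + 6)) + 6635/(648*(t + 5)) + 1/(3000*(t + 1)) + 2727193/(4900500*(t - 4)) + 3841/(4950*(t - 4)**2).
Integrate each term; A/(t−a) gives A·log|t−a|; A/(t−a)² gives −A/(t−a).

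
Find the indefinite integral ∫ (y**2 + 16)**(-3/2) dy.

Substitute y = 4·tan(θ), so dy = 4·sec(θ)^2 dθ and the radical becomes sqrt(y**2 + 16) = 4·sec(θ) by the Pythagorean identity.
Integrate the resulting trig expression in θ, then back-substitute tan(θ) = y/4, sec(θ) = sqrt(y**2 + 16)/4 (absorbing any constant into C).

y/(16*sqrt(y**2 + 16)) + C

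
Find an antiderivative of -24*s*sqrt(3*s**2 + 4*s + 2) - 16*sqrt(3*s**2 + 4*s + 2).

-8*(3*s**2 + 4*s + 2)**(3/2)/3 + C

Let u = 3*s**2 + 4*s + 2, so du = (6*s + 4) ds.
Rewriting, the integral becomes -4·∫ √u du = -4·(2/3)u^(3/2).
Substituting back, u = 3*s**2 + 4*s + 2.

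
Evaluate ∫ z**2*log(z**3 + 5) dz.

z**3*log(z**3 + 5)/3 - z**3/3 + 5*log(z**3 + 5)/3 + C

Let u = z**3 + 5, so du = (3*z**2) dz.
The integral becomes (1/3)·∫ log(u) du; integrate by parts with u′=log(u), dv′=du.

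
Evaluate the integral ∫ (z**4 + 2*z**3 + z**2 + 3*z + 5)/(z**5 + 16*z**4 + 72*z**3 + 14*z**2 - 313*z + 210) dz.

Factor the denominator: (z - 1)**2*(z + 5)*(z + 6)*(z + 7).
Partial-fraction decomposition: 437/(32*(z + 7)) - 887/(49*(z + 6)) + 65/(12*(z + 5)) + 137/(4704*(z - 1)) + 1/(28*(z - 1)**2).
Integrate each term; A/(z−a) gives A·log|z−a|; A/(z−a)² gives −A/(z−a).

137*log(z - 1)/4704 + 65*log(z + 5)/12 - 887*log(z + 6)/49 + 437*log(z + 7)/32 - 1/(28*z - 28) + C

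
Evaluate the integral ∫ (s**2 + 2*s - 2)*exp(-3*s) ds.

Use integration by parts with u = s**2 + 2*s - 2, dv = exp(-3*s) ds, so v = -exp(-3*s)/3.
Apply parts 2 times (tabular method): alternate signs, differentiate u down to 0, integrate dv up.

(-9*s**2 - 24*s + 10)*exp(-3*s)/27 + C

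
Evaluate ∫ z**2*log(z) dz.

z**3*log(z)/3 - z**3/9 + C

Use integration by parts with u = log(z), dv = z**2 dz.
Then du = 1/z dz and v = z**3/3.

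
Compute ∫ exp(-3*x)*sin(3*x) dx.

-exp(-3*x)*sin(3*x)/6 - exp(-3*x)*cos(3*x)/6 + C

Let I denote the integral. Integrate by parts with u = sin(3*x), dv = exp(-3*x) dx, so v = -exp(-3*x)/3: I = -exp(-3*x)*sin(3*x)/3 + ∫ exp(-3*x)*cos(3*x) dx.
Apply parts again with u = cos(3*x), dv = exp(-3*x) dx: ∫ exp(-3*x)*cos(3*x) dx = -exp(-3*x)*cos(3*x)/3 − I. Substituting back brings back I: I = -exp(-3*x)*sin(3*x)/3 - exp(-3*x)*cos(3*x)/3 − I.
Solving for I: (1 + 1)·I equals the remaining terms, so I = (1/2)·(-exp(-3*x)*sin(3*x)/3 - exp(-3*x)*cos(3*x)/3).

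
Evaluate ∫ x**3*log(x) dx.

x**4*log(x)/4 - x**4/16 + C

Use integration by parts with u = log(x), dv = x**3 dx.
Then du = 1/x dx and v = x**4/4.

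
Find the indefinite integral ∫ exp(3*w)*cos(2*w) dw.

2*exp(3*w)*sin(2*w)/13 + 3*exp(3*w)*cos(2*w)/13 + C

Let I denote the integral. Integrate by parts with u = cos(2*w), dv = exp(3*w) dw, so v = exp(3*w)/3: I = exp(3*w)*cos(2*w)/3 + (2/3)·∫ exp(3*w)*sin(2*w) dw.
Apply parts again with u = sin(2*w), dv = exp(3*w) dw: ∫ exp(3*w)*sin(2*w) dw = exp(3*w)*sin(2*w)/3 − (2/3)·I. Substituting back brings back I: I = 2*exp(3*w)*sin(2*w)/9 + exp(3*w)*cos(2*w)/3 − (4/9)·I.
Solving for I: (1 + 4/9)·I equals the remaining terms, so I = (9/13)·(2*exp(3*w)*sin(2*w)/9 + exp(3*w)*cos(2*w)/3).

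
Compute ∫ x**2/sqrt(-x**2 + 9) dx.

-x*sqrt(-x**2 + 9)/2 + 9*asin(x/3)/2 + C

Substitute x = 3·sin(θ), so dx = 3·cos(θ) dθ and the radical becomes sqrt(-x**2 + 9) = 3·cos(θ) by the Pythagorean identity.
Integrate the resulting trig expression in θ, then back-substitute θ = asin(x/3), sin(θ) = x/3, cos(θ) = sqrt(-x**2 + 9)/3 (absorbing any constant into C).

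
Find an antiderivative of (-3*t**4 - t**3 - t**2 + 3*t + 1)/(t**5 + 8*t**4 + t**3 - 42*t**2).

-127*log(t)/1764 - 53*log(t - 2)/180 + 233*log(t + 3)/180 - 6929*log(t + 7)/1764 + 1/(42*t) + C

Factor the denominator: t**2*(t - 2)*(t + 3)*(t + 7).
Partial-fraction decomposition: -6929/(1764*(t + 7)) + 233/(180*(t + 3)) - 53/(180*(t - 2)) - 127/(1764*t) - 1/(42*t**2).
Integrate each term; A/(t−a) gives A·log|t−a|; A/(t−a)² gives −A/(t−a).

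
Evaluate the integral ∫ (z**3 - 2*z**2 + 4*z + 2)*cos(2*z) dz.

Use integration by parts with u = z**3 - 2*z**2 + 4*z + 2, dv = cos(2*z) dz, so v = sin(2*z)/2.
Apply parts 3 times (tabular method): alternate signs, differentiate u down to 0, integrate dv up.

z**3*sin(2*z)/2 - z**2*sin(2*z) + 3*z**2*cos(2*z)/4 + 5*z*sin(2*z)/4 - z*cos(2*z) + 3*sin(2*z)/2 + 5*cos(2*z)/8 + C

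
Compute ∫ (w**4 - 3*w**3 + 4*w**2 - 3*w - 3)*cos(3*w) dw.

w**4*sin(3*w)/3 - w**3*sin(3*w) + 4*w**3*cos(3*w)/9 + 8*w**2*sin(3*w)/9 - w**2*cos(3*w) - w*sin(3*w)/3 + 16*w*cos(3*w)/27 - 97*sin(3*w)/81 - cos(3*w)/9 + C

Use integration by parts with u = w**4 - 3*w**3 + 4*w**2 - 3*w - 3, dv = cos(3*w) dw, so v = sin(3*w)/3.
Apply parts 4 times (tabular method): alternate signs, differentiate u down to 0, integrate dv up.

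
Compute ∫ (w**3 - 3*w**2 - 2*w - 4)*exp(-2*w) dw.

(-4*w**3 + 6*w**2 + 14*w + 23)*exp(-2*w)/8 + C

Use integration by parts with u = w**3 - 3*w**2 - 2*w - 4, dv = exp(-2*w) dw, so v = -exp(-2*w)/2.
Apply parts 3 times (tabular method): alternate signs, differentiate u down to 0, integrate dv up.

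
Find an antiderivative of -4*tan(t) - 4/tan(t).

Let u = tan(t), so du = (tan(t)**2 + 1) dt.
Rewriting, the integral becomes -4·∫ 1/u du = -4·log(u).
Substituting back, u = tan(t).

-4*log(tan(t)) + C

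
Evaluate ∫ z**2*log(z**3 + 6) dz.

Let u = z**3 + 6, so du = (3*z**2) dz.
The integral becomes (1/3)·∫ log(u) du; integrate by parts with u′=log(u), dv′=du.

z**3*log(z**3 + 6)/3 - z**3/3 + 2*log(z**3 + 6) + C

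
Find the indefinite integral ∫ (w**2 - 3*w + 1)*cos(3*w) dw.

Use integration by parts with u = w**2 - 3*w + 1, dv = cos(3*w) dw, so v = sin(3*w)/3.
Apply parts 2 times (tabular method): alternate signs, differentiate u down to 0, integrate dv up.

w**2*sin(3*w)/3 - w*sin(3*w) + 2*w*cos(3*w)/9 + 7*sin(3*w)/27 - cos(3*w)/3 + C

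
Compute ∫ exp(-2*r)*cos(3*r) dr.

3*exp(-2*r)*sin(3*r)/13 - 2*exp(-2*r)*cos(3*r)/13 + C

Let I denote the integral. Integrate by parts with u = cos(3*r), dv = exp(-2*r) dr, so v = -exp(-2*r)/2: I = -exp(-2*r)*cos(3*r)/2 − (3/2)·∫ exp(-2*r)*sin(3*r) dr.
Apply parts again with u = sin(3*r), dv = exp(-2*r) dr: ∫ exp(-2*r)*sin(3*r) dr = -exp(-2*r)*sin(3*r)/2 + (3/2)·I. Substituting back brings back I: I = 3*exp(-2*r)*sin(3*r)/4 - exp(-2*r)*cos(3*r)/2 − (9/4)·I.
Solving for I: (1 + 9/4)·I equals the remaining terms, so I = (4/13)·(3*exp(-2*r)*sin(3*r)/4 - exp(-2*r)*cos(3*r)/2).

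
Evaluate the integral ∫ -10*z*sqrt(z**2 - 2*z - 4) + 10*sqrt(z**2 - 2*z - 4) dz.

Let u = z**2 - 2*z - 4, so du = (2*z - 2) dz.
Rewriting, the integral becomes -5·∫ √u du = -5·(2/3)u^(3/2).
Substituting back, u = z**2 - 2*z - 4.

-10*(z**2 - 2*z - 4)**(3/2)/3 + C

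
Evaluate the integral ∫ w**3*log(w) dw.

Use integration by parts with u = log(w), dv = w**3 dw.
Then du = 1/w dw and v = w**4/4.

w**4*log(w)/4 - w**4/16 + C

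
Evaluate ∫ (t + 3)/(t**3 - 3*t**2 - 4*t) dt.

Factor the denominator: t*(t - 4)*(t + 1).
Partial-fraction decomposition: 2/(5*(t + 1)) + 7/(20*(t - 4)) - 3/(4*t).
Integrate each term: A/(t−a) contributes A·log|t−a|.

-3*log(t)/4 + 7*log(t - 4)/20 + 2*log(t + 1)/5 + C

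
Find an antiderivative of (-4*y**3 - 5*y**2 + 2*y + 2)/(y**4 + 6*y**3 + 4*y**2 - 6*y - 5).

Factor the denominator: (y - 1)*(y + 1)**2*(y + 5).
Partial-fraction decomposition: -367/(96*(y + 5)) + 1/(32*(y + 1)) + 1/(8*(y + 1)**2) - 5/(24*(y - 1)).
Integrate each term; A/(y−a) gives A·log|y−a|; A/(y−a)² gives −A/(y−a).

-5*log(y - 1)/24 + log(y + 1)/32 - 367*log(y + 5)/96 - 1/(8*y + 8) + C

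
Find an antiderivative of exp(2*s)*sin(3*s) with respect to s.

Let I denote the integral. Integrate by parts with u = sin(3*s), dv = exp(2*s) ds, so v = exp(2*s)/2: I = exp(2*s)*sin(3*s)/2 − (3/2)·∫ exp(2*s)*cos(3*s) ds.
Apply parts again with u = cos(3*s), dv = exp(2*s) ds: ∫ exp(2*s)*cos(3*s) ds = exp(2*s)*cos(3*s)/2 + (3/2)·I. Substituting back brings back I: I = exp(2*s)*sin(3*s)/2 - 3*exp(2*s)*cos(3*s)/4 − (9/4)·I.
Solving for I: (1 + 9/4)·I equals the remaining terms, so I = (4/13)·(exp(2*s)*sin(3*s)/2 - 3*exp(2*s)*cos(3*s)/4).

2*exp(2*s)*sin(3*s)/13 - 3*exp(2*s)*cos(3*s)/13 + C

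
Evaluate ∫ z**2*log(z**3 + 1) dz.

Let u = z**3 + 1, so du = (3*z**2) dz.
The integral becomes (1/3)·∫ log(u) du; integrate by parts with u′=log(u), dv′=du.

z**3*log(z**3 + 1)/3 - z**3/3 + log(z**3 + 1)/3 + C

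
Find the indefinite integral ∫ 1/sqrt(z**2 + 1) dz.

Substitute z = tan(θ), so dz = sec(θ)^2 dθ and the radical becomes sqrt(z**2 + 1) = sec(θ) by the Pythagorean identity.
Integrate the resulting trig expression in θ, then back-substitute tan(θ) = z, sec(θ) = sqrt(z**2 + 1) (absorbing any constant into C).

log(z + sqrt(z**2 + 1)) + C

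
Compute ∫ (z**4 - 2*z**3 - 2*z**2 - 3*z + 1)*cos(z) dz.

Use integration by parts with u = z**4 - 2*z**3 - 2*z**2 - 3*z + 1, dv = cos(z) dz, so v = sin(z).
Apply parts 4 times (tabular method): alternate signs, differentiate u down to 0, integrate dv up.

z**4*sin(z) - 2*z**3*sin(z) + 4*z**3*cos(z) - 14*z**2*sin(z) - 6*z**2*cos(z) + 9*z*sin(z) - 28*z*cos(z) + 29*sin(z) + 9*cos(z) + C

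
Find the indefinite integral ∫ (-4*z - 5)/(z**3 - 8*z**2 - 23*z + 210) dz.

Factor the denominator: (z - 7)*(z - 6)*(z + 5).
Partial-fraction decomposition: 5/(44*(z + 5)) + 29/(11*(z - 6)) - 11/(4*(z - 7)).
Integrate each term: A/(z−a) contributes A·log|z−a|.

-11*log(z - 7)/4 + 29*log(z - 6)/11 + 5*log(z + 5)/44 + C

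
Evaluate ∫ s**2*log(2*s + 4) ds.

Use integration by parts with u = log(2*s + 4), dv = s**2 ds.
Then du = 2/(2*s + 4) ds and v = s**3/3.

s**3*log(2*s + 4)/3 - s**3/9 + s**2/3 - 4*s/3 + 8*log(s + 2)/3 + C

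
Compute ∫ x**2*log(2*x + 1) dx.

x**3*log(2*x + 1)/3 - x**3/9 + x**2/12 - x/12 + log(2*x + 1)/24 + C

Use integration by parts with u = log(2*x + 1), dv = x**2 dx.
Then du = 2/(2*x + 1) dx and v = x**3/3.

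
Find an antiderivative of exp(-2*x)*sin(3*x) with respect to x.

Let I denote the integral. Integrate by parts with u = sin(3*x), dv = exp(-2*x) dx, so v = -exp(-2*x)/2: I = -exp(-2*x)*sin(3*x)/2 + (3/2)·∫ exp(-2*x)*cos(3*x) dx.
Apply parts again with u = cos(3*x), dv = exp(-2*x) dx: ∫ exp(-2*x)*cos(3*x) dx = -exp(-2*x)*cos(3*x)/2 − (3/2)·I. Substituting back brings back I: I = -exp(-2*x)*sin(3*x)/2 - 3*exp(-2*x)*cos(3*x)/4 − (9/4)·I.
Solving for I: (1 + 9/4)·I equals the remaining terms, so I = (4/13)·(-exp(-2*x)*sin(3*x)/2 - 3*exp(-2*x)*cos(3*x)/4).

-2*exp(-2*x)*sin(3*x)/13 - 3*exp(-2*x)*cos(3*x)/13 + C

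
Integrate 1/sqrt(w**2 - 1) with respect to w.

Substitute w = sec(θ), so dw = sec(θ)*tan(θ) dθ and the radical becomes sqrt(w**2 - 1) = tan(θ) by the Pythagorean identity.
Integrate the resulting trig expression in θ, then back-substitute sec(θ) = w, tan(θ) = sqrt(w**2 - 1) (absorbing any constant into C).

log(w + sqrt(w**2 - 1)) + C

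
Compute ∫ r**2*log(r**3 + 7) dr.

r**3*log(r**3 + 7)/3 - r**3/3 + 7*log(r**3 + 7)/3 + C

Let u = r**3 + 7, so du = (3*r**2) dr.
The integral becomes (1/3)·∫ log(u) du; integrate by parts with u′=log(u), dv′=du.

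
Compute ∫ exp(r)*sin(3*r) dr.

exp(r)*sin(3*r)/10 - 3*exp(r)*cos(3*r)/10 + C

Let I denote the integral. Integrate by parts with u = sin(3*r), dv = exp(r) dr, so v = exp(r): I = exp(r)*sin(3*r) − 3·∫ exp(r)*cos(3*r) dr.
Apply parts again with u = cos(3*r), dv = exp(r) dr: ∫ exp(r)*cos(3*r) dr = exp(r)*cos(3*r) + 3·I. Substituting back brings back I: I = exp(r)*sin(3*r) - 3*exp(r)*cos(3*r) − 9·I.
Solving for I: (1 + 9)·I equals the remaining terms, so I = (1/10)·(exp(r)*sin(3*r) - 3*exp(r)*cos(3*r)).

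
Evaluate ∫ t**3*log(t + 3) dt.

Use integration by parts with u = log(t + 3), dv = t**3 dt.
Then du = 1/(t + 3) dt and v = t**4/4.

t**4*log(t + 3)/4 - t**4/16 + t**3/4 - 9*t**2/8 + 27*t/4 - 81*log(t + 3)/4 + C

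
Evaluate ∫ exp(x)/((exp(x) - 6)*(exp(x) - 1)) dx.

log(exp(x) - 6)/5 - log(exp(x) - 1)/5 + C

Let u = e^x, du = e^x dx.
The integral becomes ∫ du/((u-1)(u-6)); decompose into partial fractions.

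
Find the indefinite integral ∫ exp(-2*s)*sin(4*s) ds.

-exp(-2*s)*sin(4*s)/10 - exp(-2*s)*cos(4*s)/5 + C

Let I denote the integral. Integrate by parts with u = sin(4*s), dv = exp(-2*s) ds, so v = -exp(-2*s)/2: I = -exp(-2*s)*sin(4*s)/2 + 2·∫ exp(-2*s)*cos(4*s) ds.
Apply parts again with u = cos(4*s), dv = exp(-2*s) ds: ∫ exp(-2*s)*cos(4*s) ds = -exp(-2*s)*cos(4*s)/2 − 2·I. Substituting back brings back I: I = -exp(-2*s)*sin(4*s)/2 - exp(-2*s)*cos(4*s) − 4·I.
Solving for I: (1 + 4)·I equals the remaining terms, so I = (1/5)·(-exp(-2*s)*sin(4*s)/2 - exp(-2*s)*cos(4*s)).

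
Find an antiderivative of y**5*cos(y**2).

y**4*sin(y**2)/2 + y**2*cos(y**2) - sin(y**2) + C

Let u = y², du = 2y dy; rewrite as (1/2)∫ u^2·cos(1u) du.
Now integrate by parts 2 times.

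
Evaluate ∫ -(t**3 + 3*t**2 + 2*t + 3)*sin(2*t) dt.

Use integration by parts with u = t**3 + 3*t**2 + 2*t + 3, dv = -sin(2*t) dt, so v = cos(2*t)/2.
Apply parts 3 times (tabular method): alternate signs, differentiate u down to 0, integrate dv up.

t**3*cos(2*t)/2 - 3*t**2*sin(2*t)/4 + 3*t**2*cos(2*t)/2 - 3*t*sin(2*t)/2 + t*cos(2*t)/4 - sin(2*t)/8 + 3*cos(2*t)/4 + C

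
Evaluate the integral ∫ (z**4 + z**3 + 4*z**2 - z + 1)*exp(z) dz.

Use integration by parts with u = z**4 + z**3 + 4*z**2 - z + 1, dv = exp(z) dz, so v = exp(z).
Apply parts 4 times (tabular method): alternate signs, differentiate u down to 0, integrate dv up.

(z**4 - 3*z**3 + 13*z**2 - 27*z + 28)*exp(z) + C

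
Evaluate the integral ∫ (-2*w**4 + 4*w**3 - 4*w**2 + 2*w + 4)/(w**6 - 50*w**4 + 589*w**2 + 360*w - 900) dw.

-3207*log(w - 5)/34496 + log(w - 1)/336 + 20*log(w + 2)/147 - 77*log(w + 3)/192 + 82*log(w + 6)/231 + 19/(56*w - 280) + C

Factor the denominator: (w - 5)**2*(w - 1)*(w + 2)*(w + 3)*(w + 6).
Partial-fraction decomposition: 82/(231*(w + 6)) - 77/(192*(w + 3)) + 20/(147*(w + 2)) + 1/(336*(w - 1)) - 3207/(34496*(w - 5)) - 19/(56*(w - 5)**2).
Integrate each term; A/(w−a) gives A·log|w−a|; A/(w−a)² gives −A/(w−a).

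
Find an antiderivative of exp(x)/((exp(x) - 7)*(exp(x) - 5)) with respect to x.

log(exp(x) - 7)/2 - log(exp(x) - 5)/2 + C

Let u = e^x, du = e^x dx.
The integral becomes ∫ du/((u-5)(u-7)); decompose into partial fractions.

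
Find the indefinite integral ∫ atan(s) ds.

s*atan(s) - log(s**2 + 1)/2 + C

Use integration by parts with u = arctan(s), dv = ds.
Then du = 1/(s**2 + 1) ds.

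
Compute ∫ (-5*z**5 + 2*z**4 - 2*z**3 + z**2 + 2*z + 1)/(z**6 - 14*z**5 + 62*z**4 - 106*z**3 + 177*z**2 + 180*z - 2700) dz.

Factor the denominator: (z - 6)*(z - 5)**2*(z + 2)*(z**2 + 9).
Partial-fraction decomposition: 77*(1594*z - 3981)/(338130*(z**2 + 9)) - 209/(5096*(z + 2)) + 1367130/(14161*(z - 5)) + 14589/(238*(z - 5)**2) - 36671/(360*(z - 6)).
Integrate each term; A/(z−a) gives A·log|z−a|; the (Bz+D)/(z²+p²) term gives a log and an atan.

-36671*log(z - 6)/360 + 1367130*log(z - 5)/14161 - 209*log(z + 2)/5096 + 61369*log(z**2 + 9)/338130 - 102179*atan(z/3)/338130 - 14589/(238*z - 1190) + C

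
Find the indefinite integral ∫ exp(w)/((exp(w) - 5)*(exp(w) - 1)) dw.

log(exp(w) - 5)/4 - log(exp(w) - 1)/4 + C

Let u = e^w, du = e^w dw.
The integral becomes ∫ du/((u-5)(u-1)); decompose into partial fractions.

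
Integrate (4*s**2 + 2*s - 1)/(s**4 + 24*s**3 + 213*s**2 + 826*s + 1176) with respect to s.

55*log(s + 4)/18 - 131*log(s + 6)/2 + 562*log(s + 7)/9 - 181/(3*s + 21) + C

Factor the denominator: (s + 4)*(s + 6)*(s + 7)**2.
Partial-fraction decomposition: 562/(9*(s + 7)) + 181/(3*(s + 7)**2) - 131/(2*(s + 6)) + 55/(18*(s + 4)).
Integrate each term; A/(s−a) gives A·log|s−a|; A/(s−a)² gives −A/(s−a).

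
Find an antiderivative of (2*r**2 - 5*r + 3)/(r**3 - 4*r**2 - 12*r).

Factor the denominator: r*(r - 6)*(r + 2).
Partial-fraction decomposition: 21/(16*(r + 2)) + 15/(16*(r - 6)) - 1/(4*r).
Integrate each term: A/(r−a) contributes A·log|r−a|.

-log(r)/4 + 15*log(r - 6)/16 + 21*log(r + 2)/16 + C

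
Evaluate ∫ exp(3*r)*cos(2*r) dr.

2*exp(3*r)*sin(2*r)/13 + 3*exp(3*r)*cos(2*r)/13 + C

Let I denote the integral. Integrate by parts with u = cos(2*r), dv = exp(3*r) dr, so v = exp(3*r)/3: I = exp(3*r)*cos(2*r)/3 + (2/3)·∫ exp(3*r)*sin(2*r) dr.
Apply parts again with u = sin(2*r), dv = exp(3*r) dr: ∫ exp(3*r)*sin(2*r) dr = exp(3*r)*sin(2*r)/3 − (2/3)·I. Substituting back brings back I: I = 2*exp(3*r)*sin(2*r)/9 + exp(3*r)*cos(2*r)/3 − (4/9)·I.
Solving for I: (1 + 4/9)·I equals the remaining terms, so I = (9/13)·(2*exp(3*r)*sin(2*r)/9 + exp(3*r)*cos(2*r)/3).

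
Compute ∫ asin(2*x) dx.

x*asin(2*x) + sqrt(-4*x**2 + 1)/2 + C

Use integration by parts with u = arcsin(2*x), dv = dx.
Then du = 2/sqrt(-4*x**2 + 1) dx.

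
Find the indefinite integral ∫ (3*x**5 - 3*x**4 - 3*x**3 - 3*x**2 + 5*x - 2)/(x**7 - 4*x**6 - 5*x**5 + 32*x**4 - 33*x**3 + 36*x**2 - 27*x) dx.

2*log(x)/27 + 857*log(x - 3)/1800 - 3*log(x - 1)/32 - 187*log(x + 3)/864 - 3*log(x**2 + 1)/25 - 7*atan(x)/100 - 391/(360*x - 1080) + C

Factor the denominator: x*(x - 3)**2*(x - 1)*(x + 3)*(x**2 + 1).
Partial-fraction decomposition: -(24*x + 7)/(100*(x**2 + 1)) - 187/(864*(x + 3)) - 3/(32*(x - 1)) + 857/(1800*(x - 3)) + 391/(360*(x - 3)**2) + 2/(27*x).
Integrate each term; A/(x−a) gives A·log|x−a|; the (Bx+D)/(x²+p²) term gives a log and an atan.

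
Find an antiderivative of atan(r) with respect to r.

Use integration by parts with u = arctan(r), dv = dr.
Then du = 1/(r**2 + 1) dr.

r*atan(r) - log(r**2 + 1)/2 + C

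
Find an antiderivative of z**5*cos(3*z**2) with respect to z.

z**4*sin(3*z**2)/6 + z**2*cos(3*z**2)/9 - sin(3*z**2)/27 + C

Let u = z², du = 2z dz; rewrite as (1/2)∫ u^2·cos(3u) du.
Now integrate by parts 2 times.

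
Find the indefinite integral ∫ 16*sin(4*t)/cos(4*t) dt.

-4*log(cos(4*t)) + C

Let u = cos(4*t), so du = (-4*sin(4*t)) dt.
Rewriting, the integral becomes -4·∫ 1/u du = -4·log(u).
Substituting back, u = cos(4*t).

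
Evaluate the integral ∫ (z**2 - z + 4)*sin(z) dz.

Use integration by parts with u = z**2 - z + 4, dv = sin(z) dz, so v = -cos(z).
Apply parts 2 times (tabular method): alternate signs, differentiate u down to 0, integrate dv up.

-z**2*cos(z) + 2*z*sin(z) + z*cos(z) - sin(z) - 2*cos(z) + C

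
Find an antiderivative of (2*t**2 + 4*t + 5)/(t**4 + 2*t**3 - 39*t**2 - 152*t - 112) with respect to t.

131*log(t - 7)/968 - log(t + 1)/24 - 34*log(t + 4)/363 - 7/(11*t + 44) + C

Factor the denominator: (t - 7)*(t + 1)*(t + 4)**2.
Partial-fraction decomposition: -34/(363*(t + 4)) + 7/(11*(t + 4)**2) - 1/(24*(t + 1)) + 131/(968*(t - 7)).
Integrate each term; A/(t−a) gives A·log|t−a|; A/(t−a)² gives −A/(t−a).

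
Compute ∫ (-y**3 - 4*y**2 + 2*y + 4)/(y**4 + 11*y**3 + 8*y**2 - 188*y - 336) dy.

Factor the denominator: (y - 4)*(y + 2)*(y + 6)*(y + 7).
Partial-fraction decomposition: -137/(55*(y + 7)) + 8/(5*(y + 6)) + 1/(15*(y + 2)) - 29/(165*(y - 4)).
Integrate each term: A/(y−a) contributes A·log|y−a|.

-29*log(y - 4)/165 + log(y + 2)/15 + 8*log(y + 6)/5 - 137*log(y + 7)/55 + C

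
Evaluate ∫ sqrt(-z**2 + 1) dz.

Substitute z = sin(θ), so dz = cos(θ) dθ and the radical becomes sqrt(-z**2 + 1) = cos(θ) by the Pythagorean identity.
Integrate the resulting trig expression in θ, then back-substitute θ = asin(z), sin(θ) = z, cos(θ) = sqrt(-z**2 + 1) (absorbing any constant into C).

z*sqrt(-z**2 + 1)/2 + asin(z)/2 + C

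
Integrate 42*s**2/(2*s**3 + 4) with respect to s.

Let u = 2*s**3 + 4, so du = (6*s**2) ds.
Rewriting, the integral becomes 7·∫ 1/u du = 7·log(u).
Substituting back, u = 2*s**3 + 4.

7*log(2*s**3 + 4) + C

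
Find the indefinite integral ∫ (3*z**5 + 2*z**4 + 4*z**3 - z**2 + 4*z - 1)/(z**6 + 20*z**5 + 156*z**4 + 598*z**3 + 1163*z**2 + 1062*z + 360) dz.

2347*log(z + 1)/7200 - 697*log(z + 3)/24 + 2849*log(z + 4)/18 - 8671*log(z + 5)/32 + 21661*log(z + 6)/150 + 11/(120*z + 120) + C

Factor the denominator: (z + 1)**2*(z + 3)*(z + 4)*(z + 5)*(z + 6).
Partial-fraction decomposition: 21661/(150*(z + 6)) - 8671/(32*(z + 5)) + 2849/(18*(z + 4)) - 697/(24*(z + 3)) + 2347/(7200*(z + 1)) - 11/(120*(z + 1)**2).
Integrate each term; A/(z−a) gives A·log|z−a|; A/(z−a)² gives −A/(z−a).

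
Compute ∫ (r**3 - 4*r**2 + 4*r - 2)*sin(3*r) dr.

Use integration by parts with u = r**3 - 4*r**2 + 4*r - 2, dv = sin(3*r) dr, so v = -cos(3*r)/3.
Apply parts 3 times (tabular method): alternate signs, differentiate u down to 0, integrate dv up.

-r**3*cos(3*r)/3 + r**2*sin(3*r)/3 + 4*r**2*cos(3*r)/3 - 8*r*sin(3*r)/9 - 10*r*cos(3*r)/9 + 10*sin(3*r)/27 + 10*cos(3*r)/27 + C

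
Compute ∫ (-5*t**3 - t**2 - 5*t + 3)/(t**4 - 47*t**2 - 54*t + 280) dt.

Factor the denominator: (t - 7)*(t - 2)*(t + 4)*(t + 5).
Partial-fraction decomposition: -157/(21*(t + 5)) + 109/(22*(t + 4)) + 17/(70*(t - 2)) - 449/(165*(t - 7)).
Integrate each term: A/(t−a) contributes A·log|t−a|.

-449*log(t - 7)/165 + 17*log(t - 2)/70 + 109*log(t + 4)/22 - 157*log(t + 5)/21 + C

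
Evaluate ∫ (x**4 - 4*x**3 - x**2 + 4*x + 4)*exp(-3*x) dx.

(-27*x**4 + 72*x**3 + 99*x**2 - 42*x - 122)*exp(-3*x)/81 + C

Use integration by parts with u = x**4 - 4*x**3 - x**2 + 4*x + 4, dv = exp(-3*x) dx, so v = -exp(-3*x)/3.
Apply parts 4 times (tabular method): alternate signs, differentiate u down to 0, integrate dv up.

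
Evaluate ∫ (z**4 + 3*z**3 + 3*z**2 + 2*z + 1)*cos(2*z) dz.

z**4*sin(2*z)/2 + 3*z**3*sin(2*z)/2 + z**3*cos(2*z) + 9*z**2*cos(2*z)/4 - 5*z*sin(2*z)/4 + sin(2*z)/2 - 5*cos(2*z)/8 + C

Use integration by parts with u = z**4 + 3*z**3 + 3*z**2 + 2*z + 1, dv = cos(2*z) dz, so v = sin(2*z)/2.
Apply parts 4 times (tabular method): alternate signs, differentiate u down to 0, integrate dv up.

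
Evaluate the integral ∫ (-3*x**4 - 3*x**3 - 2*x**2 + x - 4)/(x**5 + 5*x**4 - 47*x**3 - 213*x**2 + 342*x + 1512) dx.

Factor the denominator: (x - 6)*(x - 3)*(x + 3)*(x + 4)*(x + 7).
Partial-fraction decomposition: -6283/(1560*(x + 7)) + 44/(15*(x + 4)) - 187/(216*(x + 3)) + 49/(180*(x - 3)) - 2303/(1755*(x - 6)).
Integrate each term: A/(x−a) contributes A·log|x−a|.

-2303*log(x - 6)/1755 + 49*log(x - 3)/180 - 187*log(x + 3)/216 + 44*log(x + 4)/15 - 6283*log(x + 7)/1560 + C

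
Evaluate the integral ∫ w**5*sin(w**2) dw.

-w**4*cos(w**2)/2 + w**2*sin(w**2) + cos(w**2) + C

Let u = w², du = 2w dw; rewrite as (1/2)∫ u^2·sin(1u) du.
Now integrate by parts 2 times.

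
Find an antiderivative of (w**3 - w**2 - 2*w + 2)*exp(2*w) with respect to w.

Use integration by parts with u = w**3 - w**2 - 2*w + 2, dv = exp(2*w) dw, so v = exp(2*w)/2.
Apply parts 3 times (tabular method): alternate signs, differentiate u down to 0, integrate dv up.

(4*w**3 - 10*w**2 + 2*w + 7)*exp(2*w)/8 + C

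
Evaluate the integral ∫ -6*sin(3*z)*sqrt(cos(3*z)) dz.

Let u = cos(3*z), so du = (-3*sin(3*z)) dz.
Rewriting, the integral becomes 2·∫ √u du = 2·(2/3)u^(3/2).
Substituting back, u = cos(3*z).

4*cos(3*z)**(3/2)/3 + C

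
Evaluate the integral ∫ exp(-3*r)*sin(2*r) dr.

-3*exp(-3*r)*sin(2*r)/13 - 2*exp(-3*r)*cos(2*r)/13 + C

Let I denote the integral. Integrate by parts with u = sin(2*r), dv = exp(-3*r) dr, so v = -exp(-3*r)/3: I = -exp(-3*r)*sin(2*r)/3 + (2/3)·∫ exp(-3*r)*cos(2*r) dr.
Apply parts again with u = cos(2*r), dv = exp(-3*r) dr: ∫ exp(-3*r)*cos(2*r) dr = -exp(-3*r)*cos(2*r)/3 − (2/3)·I. Substituting back brings back I: I = -exp(-3*r)*sin(2*r)/3 - 2*exp(-3*r)*cos(2*r)/9 − (4/9)·I.
Solving for I: (1 + 4/9)·I equals the remaining terms, so I = (9/13)·(-exp(-3*r)*sin(2*r)/3 - 2*exp(-3*r)*cos(2*r)/9).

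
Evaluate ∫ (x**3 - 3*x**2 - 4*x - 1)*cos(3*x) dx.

Use integration by parts with u = x**3 - 3*x**2 - 4*x - 1, dv = cos(3*x) dx, so v = sin(3*x)/3.
Apply parts 3 times (tabular method): alternate signs, differentiate u down to 0, integrate dv up.

x**3*sin(3*x)/3 - x**2*sin(3*x) + x**2*cos(3*x)/3 - 14*x*sin(3*x)/9 - 2*x*cos(3*x)/3 - sin(3*x)/9 - 14*cos(3*x)/27 + C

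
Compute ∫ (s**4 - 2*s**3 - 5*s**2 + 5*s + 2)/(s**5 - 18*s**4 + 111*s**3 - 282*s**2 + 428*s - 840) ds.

1507*log(s - 7)/106 - 179*log(s - 6)/10 + 277*log(s - 5)/58 - 1427*log(s**2 + 4)/30740 + 7*atan(s/2)/7685 + C

Factor the denominator: (s - 7)*(s - 6)*(s - 5)*(s**2 + 4).
Partial-fraction decomposition: -(1427*s - 28)/(15370*(s**2 + 4)) + 277/(58*(s - 5)) - 179/(10*(s - 6)) + 1507/(106*(s - 7)).
Integrate each term; A/(s−a) gives A·log|s−a|; the (Bs+D)/(s²+p²) term gives a log and an atan.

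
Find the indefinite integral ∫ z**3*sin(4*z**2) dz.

Let u = z², du = 2z dz; rewrite as (1/2)∫ u^1·sin(4u) du.
Now integrate by parts 1 time.

-z**2*cos(4*z**2)/8 + sin(4*z**2)/32 + C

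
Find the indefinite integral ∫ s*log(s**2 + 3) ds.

s**2*log(s**2 + 3)/2 - s**2/2 + 3*log(s**2 + 3)/2 + C

Let u = s**2 + 3, so du = (2*s) ds.
The integral becomes (1/2)·∫ log(u) du; integrate by parts with u′=log(u), dv′=du.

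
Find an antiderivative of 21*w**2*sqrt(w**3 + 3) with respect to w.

Let u = w**3 + 3, so du = (3*w**2) dw.
Rewriting, the integral becomes 7·∫ √u du = 7·(2/3)u^(3/2).
Substituting back, u = w**3 + 3.

14*(w**3 + 3)**(3/2)/3 + C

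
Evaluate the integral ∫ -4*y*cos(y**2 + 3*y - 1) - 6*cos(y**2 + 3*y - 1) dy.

Let u = y**2 + 3*y - 1, so du = (2*y + 3) dy.
Rewriting, the integral becomes -2·∫ cos(u) du = -2·sin(u).
Substituting back, u = y**2 + 3*y - 1.

-2*sin(y**2 + 3*y - 1) + C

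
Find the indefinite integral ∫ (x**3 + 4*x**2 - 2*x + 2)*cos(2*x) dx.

Use integration by parts with u = x**3 + 4*x**2 - 2*x + 2, dv = cos(2*x) dx, so v = sin(2*x)/2.
Apply parts 3 times (tabular method): alternate signs, differentiate u down to 0, integrate dv up.

x**3*sin(2*x)/2 + 2*x**2*sin(2*x) + 3*x**2*cos(2*x)/4 - 7*x*sin(2*x)/4 + 2*x*cos(2*x) - 7*cos(2*x)/8 + C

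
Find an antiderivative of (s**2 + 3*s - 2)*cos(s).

Use integration by parts with u = s**2 + 3*s - 2, dv = cos(s) ds, so v = sin(s).
Apply parts 2 times (tabular method): alternate signs, differentiate u down to 0, integrate dv up.

s**2*sin(s) + 3*s*sin(s) + 2*s*cos(s) - 4*sin(s) + 3*cos(s) + C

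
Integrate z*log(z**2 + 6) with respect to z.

Let u = z**2 + 6, so du = (2*z) dz.
The integral becomes (1/2)·∫ log(u) du; integrate by parts with u′=log(u), dv′=du.

z**2*log(z**2 + 6)/2 - z**2/2 + 3*log(z**2 + 6) + C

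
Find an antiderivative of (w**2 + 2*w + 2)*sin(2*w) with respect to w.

-w**2*cos(2*w)/2 + w*sin(2*w)/2 - w*cos(2*w) + sin(2*w)/2 - 3*cos(2*w)/4 + C

Use integration by parts with u = w**2 + 2*w + 2, dv = sin(2*w) dw, so v = -cos(2*w)/2.
Apply parts 2 times (tabular method): alternate signs, differentiate u down to 0, integrate dv up.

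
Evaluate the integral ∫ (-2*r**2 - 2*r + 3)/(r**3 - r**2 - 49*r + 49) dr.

Factor the denominator: (r - 7)*(r - 1)*(r + 7).
Partial-fraction decomposition: -81/(112*(r + 7)) + 1/(48*(r - 1)) - 109/(84*(r - 7)).
Integrate each term: A/(r−a) contributes A·log|r−a|.

-109*log(r - 7)/84 + log(r - 1)/48 - 81*log(r + 7)/112 + C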